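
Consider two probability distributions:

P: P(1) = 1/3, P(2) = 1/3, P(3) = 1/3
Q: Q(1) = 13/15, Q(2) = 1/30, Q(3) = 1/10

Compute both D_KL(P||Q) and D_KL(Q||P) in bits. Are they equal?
D_KL(P||Q) = 1.2268 bits, D_KL(Q||P) = 0.9103 bits. No, they are not equal.

D_KL(P||Q) = Σ P(x) log₂(P(x)/Q(x))

Computing term by term:
  P(1)·log₂(P(1)/Q(1)) = (1/3)·log₂((1/3)/(13/15)) = -0.45950
  P(2)·log₂(P(2)/Q(2)) = (1/3)·log₂((1/3)/(1/30)) = 1.10731
  P(3)·log₂(P(3)/Q(3)) = (1/3)·log₂((1/3)/(1/10)) = 0.57899

D_KL(P||Q) = -0.45950 + 1.10731 + 0.57899 = 1.22680 ≈ 1.2268 bits

D_KL(Q||P) = Σ Q(x) log₂(Q(x)/P(x))

Computing term by term:
  Q(1)·log₂(Q(1)/P(1)) = (13/15)·log₂((13/15)/(1/3)) = 1.19471
  Q(2)·log₂(Q(2)/P(2)) = (1/30)·log₂((1/30)/(1/3)) = -0.11073
  Q(3)·log₂(Q(3)/P(3)) = (1/10)·log₂((1/10)/(1/3)) = -0.17370

D_KL(Q||P) = 1.19471 - 0.11073 - 0.17370 = 0.91028 ≈ 0.9103 bits

These are NOT equal (difference: 0.3165 bits). KL divergence is asymmetric: D_KL(P||Q) ≠ D_KL(Q||P) in general.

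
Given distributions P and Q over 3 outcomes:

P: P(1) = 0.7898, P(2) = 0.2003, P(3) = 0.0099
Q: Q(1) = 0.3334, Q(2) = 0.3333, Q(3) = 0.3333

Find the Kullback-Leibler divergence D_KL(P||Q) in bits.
0.7853 bits

D_KL(P||Q) = Σ P(x) log₂(P(x)/Q(x))

Computing term by term:
  P(1)·log₂(P(1)/Q(1)) = 0.7898·log₂(0.7898/0.3334) = 0.98270
  P(2)·log₂(P(2)/Q(2)) = 0.2003·log₂(0.2003/0.3333) = -0.14715
  P(3)·log₂(P(3)/Q(3)) = 0.0099·log₂(0.0099/0.3333) = -0.05023

D_KL(P||Q) = 0.98270 - 0.14715 - 0.05023 = 0.78532 ≈ 0.7853 bits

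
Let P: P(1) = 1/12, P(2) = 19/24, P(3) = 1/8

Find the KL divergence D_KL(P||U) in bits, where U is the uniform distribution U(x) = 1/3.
0.6444 bits

U(i) = 1/3 for all i

D_KL(P||U) = Σ P(x) log₂(P(x) / (1/3))
           = Σ P(x) log₂(P(x)) + log₂(3)
           = log₂(3) - H(P)

H(P) = -Σ P(x) log₂(P(x)):
  -P(1)·log₂(P(1)) = -(1/12)·log₂(1/12) = 0.29875
  -P(2)·log₂(P(2)) = -(19/24)·log₂(19/24) = 0.26682
  -P(3)·log₂(P(3)) = -(1/8)·log₂(1/8) = 0.37500
H(P) = 0.29875 + 0.26682 + 0.37500 = 0.94057 bits

log₂(3) = 1.58496 bits

D_KL(P||U) = 1.58496 - 0.94057 = 0.64439 ≈ 0.6444 bits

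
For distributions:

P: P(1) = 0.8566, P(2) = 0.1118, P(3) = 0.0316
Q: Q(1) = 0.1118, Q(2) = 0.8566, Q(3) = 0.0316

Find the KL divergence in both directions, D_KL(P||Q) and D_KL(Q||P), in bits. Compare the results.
D_KL(P||Q) = 2.1880 bits, D_KL(Q||P) = 2.1880 bits. The two directions give exactly the same value for this pair.

D_KL(P||Q) = Σ P(x) log₂(P(x)/Q(x))

Computing term by term:
  P(1)·log₂(P(1)/Q(1)) = 0.8566·log₂(0.8566/0.1118) = 2.51644
  P(2)·log₂(P(2)/Q(2)) = 0.1118·log₂(0.1118/0.8566) = -0.32844
  P(3)·log₂(P(3)/Q(3)) = 0.0316·log₂(0.0316/0.0316) = 0.00000

D_KL(P||Q) = 2.51644 - 0.32844 + 0.00000 = 2.18800 ≈ 2.1880 bits

D_KL(Q||P) = Σ Q(x) log₂(Q(x)/P(x))

Computing term by term:
  Q(1)·log₂(Q(1)/P(1)) = 0.1118·log₂(0.1118/0.8566) = -0.32844
  Q(2)·log₂(Q(2)/P(2)) = 0.8566·log₂(0.8566/0.1118) = 2.51644
  Q(3)·log₂(Q(3)/P(3)) = 0.0316·log₂(0.0316/0.0316) = 0.00000

D_KL(Q||P) = -0.32844 + 2.51644 + 0.00000 = 2.18800 ≈ 2.1880 bits

These ARE equal here. Q is P with outcomes relabeled (Q(1) = P(2), Q(2) = P(1)) by a relabeling that is its own inverse, so the two sums contain exactly the same terms in a different order. This is a special case — KL divergence is not symmetric in general: D_KL(P||Q) ≠ D_KL(Q||P) for most P, Q.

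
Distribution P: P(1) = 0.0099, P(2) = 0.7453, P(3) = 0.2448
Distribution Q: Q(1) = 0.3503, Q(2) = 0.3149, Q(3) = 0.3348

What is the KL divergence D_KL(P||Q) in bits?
0.7648 bits

D_KL(P||Q) = Σ P(x) log₂(P(x)/Q(x))

Computing term by term:
  P(1)·log₂(P(1)/Q(1)) = 0.0099·log₂(0.0099/0.3503) = -0.05094
  P(2)·log₂(P(2)/Q(2)) = 0.7453·log₂(0.7453/0.3149) = 0.92635
  P(3)·log₂(P(3)/Q(3)) = 0.2448·log₂(0.2448/0.3348) = -0.11058

D_KL(P||Q) = -0.05094 + 0.92635 - 0.11058 = 0.76483 ≈ 0.7648 bits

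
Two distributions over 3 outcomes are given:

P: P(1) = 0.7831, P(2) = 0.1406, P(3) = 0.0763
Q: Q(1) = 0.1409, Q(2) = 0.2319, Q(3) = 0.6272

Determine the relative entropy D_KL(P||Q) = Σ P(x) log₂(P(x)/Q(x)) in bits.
1.6044 bits

D_KL(P||Q) = Σ P(x) log₂(P(x)/Q(x))

Computing term by term:
  P(1)·log₂(P(1)/Q(1)) = 0.7831·log₂(0.7831/0.1409) = 1.93780
  P(2)·log₂(P(2)/Q(2)) = 0.1406·log₂(0.1406/0.2319) = -0.10150
  P(3)·log₂(P(3)/Q(3)) = 0.0763·log₂(0.0763/0.6272) = -0.23189

D_KL(P||Q) = 1.93780 - 0.10150 - 0.23189 = 1.60441 ≈ 1.6044 bits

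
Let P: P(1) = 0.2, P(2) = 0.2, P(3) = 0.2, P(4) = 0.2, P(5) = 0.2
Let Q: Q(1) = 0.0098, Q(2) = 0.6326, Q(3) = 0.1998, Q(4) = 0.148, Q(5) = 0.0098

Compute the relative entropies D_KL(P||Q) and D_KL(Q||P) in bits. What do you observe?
D_KL(P||Q) = 1.4953 bits, D_KL(Q||P) = 0.9011 bits. The two directions give different values (D_KL(P||Q) exceeds D_KL(Q||P) by 0.5942 bits): KL divergence is asymmetric.

D_KL(P||Q) = Σ P(x) log₂(P(x)/Q(x))

Computing term by term:
  P(1)·log₂(P(1)/Q(1)) = 0.2·log₂(0.2/0.0098) = 0.87021
  P(2)·log₂(P(2)/Q(2)) = 0.2·log₂(0.2/0.6326) = -0.33226
  P(3)·log₂(P(3)/Q(3)) = 0.2·log₂(0.2/0.1998) = 0.00029
  P(4)·log₂(P(4)/Q(4)) = 0.2·log₂(0.2/0.148) = 0.08688
  P(5)·log₂(P(5)/Q(5)) = 0.2·log₂(0.2/0.0098) = 0.87021

D_KL(P||Q) = 0.87021 - 0.33226 + 0.00029 + 0.08688 + 0.87021 = 1.49533 ≈ 1.4953 bits

D_KL(Q||P) = Σ Q(x) log₂(Q(x)/P(x))

Computing term by term:
  Q(1)·log₂(Q(1)/P(1)) = 0.0098·log₂(0.0098/0.2) = -0.04264
  Q(2)·log₂(Q(2)/P(2)) = 0.6326·log₂(0.6326/0.2) = 1.05093
  Q(3)·log₂(Q(3)/P(3)) = 0.1998·log₂(0.1998/0.2) = -0.00029
  Q(4)·log₂(Q(4)/P(4)) = 0.148·log₂(0.148/0.2) = -0.06429
  Q(5)·log₂(Q(5)/P(5)) = 0.0098·log₂(0.0098/0.2) = -0.04264

D_KL(Q||P) = -0.04264 + 1.05093 - 0.00029 - 0.06429 - 0.04264 = 0.90107 ≈ 0.9011 bits

These are NOT equal (difference: 0.5942 bits). KL divergence is asymmetric: D_KL(P||Q) ≠ D_KL(Q||P) in general.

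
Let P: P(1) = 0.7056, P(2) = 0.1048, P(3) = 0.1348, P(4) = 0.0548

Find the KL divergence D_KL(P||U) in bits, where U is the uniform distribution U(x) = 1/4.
0.6847 bits

U(i) = 1/4 for all i

D_KL(P||U) = Σ P(x) log₂(P(x) / (1/4))
           = Σ P(x) log₂(P(x)) + log₂(4)
           = log₂(4) - H(P)

H(P) = -Σ P(x) log₂(P(x)):
  -P(1)·log₂(P(1)) = -(0.7056)·log₂(0.7056) = 0.35497
  -P(2)·log₂(P(2)) = -(0.1048)·log₂(0.1048) = 0.34105
  -P(3)·log₂(P(3)) = -(0.1348)·log₂(0.1348) = 0.38972
  -P(4)·log₂(P(4)) = -(0.0548)·log₂(0.0548) = 0.22959
H(P) = 0.35497 + 0.34105 + 0.38972 + 0.22959 = 1.31533 bits

log₂(4) = 2.00000 bits

D_KL(P||U) = 2.00000 - 1.31533 = 0.68467 ≈ 0.6847 bits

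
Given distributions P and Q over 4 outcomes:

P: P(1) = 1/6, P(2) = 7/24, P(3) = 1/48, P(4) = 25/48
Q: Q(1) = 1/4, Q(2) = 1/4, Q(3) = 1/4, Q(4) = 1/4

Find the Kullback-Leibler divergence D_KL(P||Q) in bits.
0.4442 bits

D_KL(P||Q) = Σ P(x) log₂(P(x)/Q(x))

Computing term by term:
  P(1)·log₂(P(1)/Q(1)) = (1/6)·log₂((1/6)/(1/4)) = -0.09749
  P(2)·log₂(P(2)/Q(2)) = (7/24)·log₂((7/24)/(1/4)) = 0.06486
  P(3)·log₂(P(3)/Q(3)) = (1/48)·log₂((1/48)/(1/4)) = -0.07469
  P(4)·log₂(P(4)/Q(4)) = (25/48)·log₂((25/48)/(1/4)) = 0.55151

D_KL(P||Q) = -0.09749 + 0.06486 - 0.07469 + 0.55151 = 0.44419 ≈ 0.4442 bits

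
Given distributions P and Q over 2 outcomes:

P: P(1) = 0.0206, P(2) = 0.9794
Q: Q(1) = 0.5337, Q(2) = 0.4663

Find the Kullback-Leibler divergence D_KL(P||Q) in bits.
0.9519 bits

D_KL(P||Q) = Σ P(x) log₂(P(x)/Q(x))

Computing term by term:
  P(1)·log₂(P(1)/Q(1)) = 0.0206·log₂(0.0206/0.5337) = -0.09672
  P(2)·log₂(P(2)/Q(2)) = 0.9794·log₂(0.9794/0.4663) = 1.04858

D_KL(P||Q) = -0.09672 + 1.04858 = 0.95186 ≈ 0.9519 bits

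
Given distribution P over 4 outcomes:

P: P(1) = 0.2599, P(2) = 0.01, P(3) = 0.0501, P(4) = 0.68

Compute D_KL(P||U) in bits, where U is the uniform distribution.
0.8336 bits

U(i) = 1/4 for all i

D_KL(P||U) = Σ P(x) log₂(P(x) / (1/4))
           = Σ P(x) log₂(P(x)) + log₂(4)
           = log₂(4) - H(P)

H(P) = -Σ P(x) log₂(P(x)):
  -P(1)·log₂(P(1)) = -(0.2599)·log₂(0.2599) = 0.50524
  -P(2)·log₂(P(2)) = -(0.01)·log₂(0.01) = 0.06644
  -P(3)·log₂(P(3)) = -(0.0501)·log₂(0.0501) = 0.21638
  -P(4)·log₂(P(4)) = -(0.68)·log₂(0.68) = 0.37835
H(P) = 0.50524 + 0.06644 + 0.21638 + 0.37835 = 1.16641 bits

log₂(4) = 2.00000 bits

D_KL(P||U) = 2.00000 - 1.16641 = 0.83359 ≈ 0.8336 bits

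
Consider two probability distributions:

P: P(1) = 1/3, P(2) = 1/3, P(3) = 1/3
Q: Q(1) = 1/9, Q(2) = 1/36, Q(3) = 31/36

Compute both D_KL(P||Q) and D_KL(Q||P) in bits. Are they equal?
D_KL(P||Q) = 1.2669 bits, D_KL(Q||P) = 0.9034 bits. No, they are not equal.

D_KL(P||Q) = Σ P(x) log₂(P(x)/Q(x))

Computing term by term:
  P(1)·log₂(P(1)/Q(1)) = (1/3)·log₂((1/3)/(1/9)) = 0.52832
  P(2)·log₂(P(2)/Q(2)) = (1/3)·log₂((1/3)/(1/36)) = 1.19499
  P(3)·log₂(P(3)/Q(3)) = (1/3)·log₂((1/3)/(31/36)) = -0.45641

D_KL(P||Q) = 0.52832 + 1.19499 - 0.45641 = 1.26690 ≈ 1.2669 bits

D_KL(Q||P) = Σ Q(x) log₂(Q(x)/P(x))

Computing term by term:
  Q(1)·log₂(Q(1)/P(1)) = (1/9)·log₂((1/9)/(1/3)) = -0.17611
  Q(2)·log₂(Q(2)/P(2)) = (1/36)·log₂((1/36)/(1/3)) = -0.09958
  Q(3)·log₂(Q(3)/P(3)) = (31/36)·log₂((31/36)/(1/3)) = 1.17906

D_KL(Q||P) = -0.17611 - 0.09958 + 1.17906 = 0.90337 ≈ 0.9034 bits

These are NOT equal (difference: 0.3635 bits). KL divergence is asymmetric: D_KL(P||Q) ≠ D_KL(Q||P) in general.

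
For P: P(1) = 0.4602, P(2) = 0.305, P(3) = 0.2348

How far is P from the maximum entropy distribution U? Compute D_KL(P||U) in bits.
0.0563 bits

U(i) = 1/3 for all i

D_KL(P||U) = Σ P(x) log₂(P(x) / (1/3))
           = Σ P(x) log₂(P(x)) + log₂(3)
           = log₂(3) - H(P)

H(P) = -Σ P(x) log₂(P(x)):
  -P(1)·log₂(P(1)) = -(0.4602)·log₂(0.4602) = 0.51527
  -P(2)·log₂(P(2)) = -(0.305)·log₂(0.305) = 0.52250
  -P(3)·log₂(P(3)) = -(0.2348)·log₂(0.2348) = 0.49085
H(P) = 0.51527 + 0.52250 + 0.49085 = 1.52862 bits

log₂(3) = 1.58496 bits

D_KL(P||U) = 1.58496 - 1.52862 = 0.05634 ≈ 0.0563 bits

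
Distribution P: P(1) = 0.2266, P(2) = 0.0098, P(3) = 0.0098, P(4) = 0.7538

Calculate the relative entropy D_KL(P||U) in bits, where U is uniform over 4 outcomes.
1.0765 bits

U(i) = 1/4 for all i

D_KL(P||U) = Σ P(x) log₂(P(x) / (1/4))
           = Σ P(x) log₂(P(x)) + log₂(4)
           = log₂(4) - H(P)

H(P) = -Σ P(x) log₂(P(x)):
  -P(1)·log₂(P(1)) = -(0.2266)·log₂(0.2266) = 0.48533
  -P(2)·log₂(P(2)) = -(0.0098)·log₂(0.0098) = 0.06540
  -P(3)·log₂(P(3)) = -(0.0098)·log₂(0.0098) = 0.06540
  -P(4)·log₂(P(4)) = -(0.7538)·log₂(0.7538) = 0.30736
H(P) = 0.48533 + 0.06540 + 0.06540 + 0.30736 = 0.92349 bits

log₂(4) = 2.00000 bits

D_KL(P||U) = 2.00000 - 0.92349 = 1.07651 ≈ 1.0765 bits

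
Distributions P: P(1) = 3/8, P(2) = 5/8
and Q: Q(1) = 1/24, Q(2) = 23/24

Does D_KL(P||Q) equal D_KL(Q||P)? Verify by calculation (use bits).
D_KL(P||Q) = 0.8033 bits, D_KL(Q||P) = 0.4589 bits. No — D_KL(P||Q) ≠ D_KL(Q||P) for this pair.

D_KL(P||Q) = Σ P(x) log₂(P(x)/Q(x))

Computing term by term:
  P(1)·log₂(P(1)/Q(1)) = (3/8)·log₂((3/8)/(1/24)) = 1.18872
  P(2)·log₂(P(2)/Q(2)) = (5/8)·log₂((5/8)/(23/24)) = -0.38542

D_KL(P||Q) = 1.18872 - 0.38542 = 0.80330 ≈ 0.8033 bits

D_KL(Q||P) = Σ Q(x) log₂(Q(x)/P(x))

Computing term by term:
  Q(1)·log₂(Q(1)/P(1)) = (1/24)·log₂((1/24)/(3/8)) = -0.13208
  Q(2)·log₂(Q(2)/P(2)) = (23/24)·log₂((23/24)/(5/8)) = 0.59098

D_KL(Q||P) = -0.13208 + 0.59098 = 0.45890 ≈ 0.4589 bits

These are NOT equal (difference: 0.3444 bits). KL divergence is asymmetric: D_KL(P||Q) ≠ D_KL(Q||P) in general.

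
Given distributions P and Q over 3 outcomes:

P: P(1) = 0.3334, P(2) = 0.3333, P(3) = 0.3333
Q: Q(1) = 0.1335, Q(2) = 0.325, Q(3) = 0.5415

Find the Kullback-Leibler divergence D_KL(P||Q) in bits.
0.2190 bits

D_KL(P||Q) = Σ P(x) log₂(P(x)/Q(x))

Computing term by term:
  P(1)·log₂(P(1)/Q(1)) = 0.3334·log₂(0.3334/0.1335) = 0.44023
  P(2)·log₂(P(2)/Q(2)) = 0.3333·log₂(0.3333/0.325) = 0.01213
  P(3)·log₂(P(3)/Q(3)) = 0.3333·log₂(0.3333/0.5415) = -0.23336

D_KL(P||Q) = 0.44023 + 0.01213 - 0.23336 = 0.21900 ≈ 0.2190 bits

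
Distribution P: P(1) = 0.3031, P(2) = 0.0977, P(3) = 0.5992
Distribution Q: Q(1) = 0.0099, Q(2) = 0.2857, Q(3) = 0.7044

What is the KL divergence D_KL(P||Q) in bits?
1.2051 bits

D_KL(P||Q) = Σ P(x) log₂(P(x)/Q(x))

Computing term by term:
  P(1)·log₂(P(1)/Q(1)) = 0.3031·log₂(0.3031/0.0099) = 1.49617
  P(2)·log₂(P(2)/Q(2)) = 0.0977·log₂(0.0977/0.2857) = -0.15125
  P(3)·log₂(P(3)/Q(3)) = 0.5992·log₂(0.5992/0.7044) = -0.13983

D_KL(P||Q) = 1.49617 - 0.15125 - 0.13983 = 1.20509 ≈ 1.2051 bits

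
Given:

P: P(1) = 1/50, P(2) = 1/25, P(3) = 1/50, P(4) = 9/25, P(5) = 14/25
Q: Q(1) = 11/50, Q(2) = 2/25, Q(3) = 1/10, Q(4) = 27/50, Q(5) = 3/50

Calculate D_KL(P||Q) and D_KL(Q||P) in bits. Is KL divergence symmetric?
D_KL(P||Q) = 1.4383 bits, D_KL(Q||P) = 1.1958 bits. No, KL divergence is not symmetric.

D_KL(P||Q) = Σ P(x) log₂(P(x)/Q(x))

Computing term by term:
  P(1)·log₂(P(1)/Q(1)) = (1/50)·log₂((1/50)/(11/50)) = -0.06919
  P(2)·log₂(P(2)/Q(2)) = (1/25)·log₂((1/25)/(2/25)) = -0.04000
  P(3)·log₂(P(3)/Q(3)) = (1/50)·log₂((1/50)/(1/10)) = -0.04644
  P(4)·log₂(P(4)/Q(4)) = (9/25)·log₂((9/25)/(27/50)) = -0.21059
  P(5)·log₂(P(5)/Q(5)) = (14/25)·log₂((14/25)/(3/50)) = 1.80454

D_KL(P||Q) = -0.06919 - 0.04000 - 0.04644 - 0.21059 + 1.80454 = 1.43832 ≈ 1.4383 bits

D_KL(Q||P) = Σ Q(x) log₂(Q(x)/P(x))

Computing term by term:
  Q(1)·log₂(Q(1)/P(1)) = (11/50)·log₂((11/50)/(1/50)) = 0.76107
  Q(2)·log₂(Q(2)/P(2)) = (2/25)·log₂((2/25)/(1/25)) = 0.08000
  Q(3)·log₂(Q(3)/P(3)) = (1/10)·log₂((1/10)/(1/50)) = 0.23219
  Q(4)·log₂(Q(4)/P(4)) = (27/50)·log₂((27/50)/(9/25)) = 0.31588
  Q(5)·log₂(Q(5)/P(5)) = (3/50)·log₂((3/50)/(14/25)) = -0.19334

D_KL(Q||P) = 0.76107 + 0.08000 + 0.23219 + 0.31588 - 0.19334 = 1.19580 ≈ 1.1958 bits

These are NOT equal (difference: 0.2425 bits). KL divergence is asymmetric: D_KL(P||Q) ≠ D_KL(Q||P) in general.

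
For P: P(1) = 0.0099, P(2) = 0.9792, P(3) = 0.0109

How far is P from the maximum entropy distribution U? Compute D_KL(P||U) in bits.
1.4183 bits

U(i) = 1/3 for all i

D_KL(P||U) = Σ P(x) log₂(P(x) / (1/3))
           = Σ P(x) log₂(P(x)) + log₂(3)
           = log₂(3) - H(P)

H(P) = -Σ P(x) log₂(P(x)):
  -P(1)·log₂(P(1)) = -(0.0099)·log₂(0.0099) = 0.06592
  -P(2)·log₂(P(2)) = -(0.9792)·log₂(0.9792) = 0.02969
  -P(3)·log₂(P(3)) = -(0.0109)·log₂(0.0109) = 0.07106
H(P) = 0.06592 + 0.02969 + 0.07106 = 0.16667 bits

log₂(3) = 1.58496 bits

D_KL(P||U) = 1.58496 - 0.16667 = 1.41829 ≈ 1.4183 bits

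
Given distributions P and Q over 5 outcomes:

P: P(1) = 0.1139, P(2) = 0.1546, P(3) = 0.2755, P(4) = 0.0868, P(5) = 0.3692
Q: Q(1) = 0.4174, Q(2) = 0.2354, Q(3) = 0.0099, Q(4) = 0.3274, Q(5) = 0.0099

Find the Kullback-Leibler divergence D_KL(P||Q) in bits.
2.7761 bits

D_KL(P||Q) = Σ P(x) log₂(P(x)/Q(x))

Computing term by term:
  P(1)·log₂(P(1)/Q(1)) = 0.1139·log₂(0.1139/0.4174) = -0.21341
  P(2)·log₂(P(2)/Q(2)) = 0.1546·log₂(0.1546/0.2354) = -0.09378
  P(3)·log₂(P(3)/Q(3)) = 0.2755·log₂(0.2755/0.0099) = 1.32198
  P(4)·log₂(P(4)/Q(4)) = 0.0868·log₂(0.0868/0.3274) = -0.16625
  P(5)·log₂(P(5)/Q(5)) = 0.3692·log₂(0.3692/0.0099) = 1.92753

D_KL(P||Q) = -0.21341 - 0.09378 + 1.32198 - 0.16625 + 1.92753 = 2.77607 ≈ 2.7761 bits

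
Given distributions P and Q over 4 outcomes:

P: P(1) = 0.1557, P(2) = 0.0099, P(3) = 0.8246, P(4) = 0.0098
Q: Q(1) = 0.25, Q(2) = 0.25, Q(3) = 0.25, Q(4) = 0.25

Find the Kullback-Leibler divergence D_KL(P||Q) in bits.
1.2215 bits

D_KL(P||Q) = Σ P(x) log₂(P(x)/Q(x))

Computing term by term:
  P(1)·log₂(P(1)/Q(1)) = 0.1557·log₂(0.1557/0.25) = -0.10637
  P(2)·log₂(P(2)/Q(2)) = 0.0099·log₂(0.0099/0.25) = -0.04612
  P(3)·log₂(P(3)/Q(3)) = 0.8246·log₂(0.8246/0.25) = 1.41977
  P(4)·log₂(P(4)/Q(4)) = 0.0098·log₂(0.0098/0.25) = -0.04580

D_KL(P||Q) = -0.10637 - 0.04612 + 1.41977 - 0.04580 = 1.22148 ≈ 1.2215 bits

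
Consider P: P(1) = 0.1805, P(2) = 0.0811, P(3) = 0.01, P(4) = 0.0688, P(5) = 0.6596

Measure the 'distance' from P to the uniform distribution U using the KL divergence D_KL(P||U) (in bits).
0.8541 bits

U(i) = 1/5 for all i

D_KL(P||U) = Σ P(x) log₂(P(x) / (1/5))
           = Σ P(x) log₂(P(x)) + log₂(5)
           = log₂(5) - H(P)

H(P) = -Σ P(x) log₂(P(x)):
  -P(1)·log₂(P(1)) = -(0.1805)·log₂(0.1805) = 0.44582
  -P(2)·log₂(P(2)) = -(0.0811)·log₂(0.0811) = 0.29392
  -P(3)·log₂(P(3)) = -(0.01)·log₂(0.01) = 0.06644
  -P(4)·log₂(P(4)) = -(0.0688)·log₂(0.0688) = 0.26567
  -P(5)·log₂(P(5)) = -(0.6596)·log₂(0.6596) = 0.39598
H(P) = 0.44582 + 0.29392 + 0.06644 + 0.26567 + 0.39598 = 1.46783 bits

log₂(5) = 2.32193 bits

D_KL(P||U) = 2.32193 - 1.46783 = 0.85410 ≈ 0.8541 bits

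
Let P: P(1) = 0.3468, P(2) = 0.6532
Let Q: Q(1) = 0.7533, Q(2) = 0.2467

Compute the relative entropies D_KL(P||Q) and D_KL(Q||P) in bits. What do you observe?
D_KL(P||Q) = 0.5295 bits, D_KL(Q||P) = 0.4965 bits. The two directions give different values (D_KL(P||Q) exceeds D_KL(Q||P) by 0.0330 bits): KL divergence is asymmetric.

D_KL(P||Q) = Σ P(x) log₂(P(x)/Q(x))

Computing term by term:
  P(1)·log₂(P(1)/Q(1)) = 0.3468·log₂(0.3468/0.7533) = -0.38811
  P(2)·log₂(P(2)/Q(2)) = 0.6532·log₂(0.6532/0.2467) = 0.91759

D_KL(P||Q) = -0.38811 + 0.91759 = 0.52948 ≈ 0.5295 bits

D_KL(Q||P) = Σ Q(x) log₂(Q(x)/P(x))

Computing term by term:
  Q(1)·log₂(Q(1)/P(1)) = 0.7533·log₂(0.7533/0.3468) = 0.84303
  Q(2)·log₂(Q(2)/P(2)) = 0.2467·log₂(0.2467/0.6532) = -0.34656

D_KL(Q||P) = 0.84303 - 0.34656 = 0.49647 ≈ 0.4965 bits

These are NOT equal (difference: 0.0330 bits). KL divergence is asymmetric: D_KL(P||Q) ≠ D_KL(Q||P) in general.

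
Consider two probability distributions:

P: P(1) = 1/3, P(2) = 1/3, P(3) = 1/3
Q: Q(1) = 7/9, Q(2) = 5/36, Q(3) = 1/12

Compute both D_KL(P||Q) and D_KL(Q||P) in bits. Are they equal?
D_KL(P||Q) = 0.6802 bits, D_KL(Q||P) = 0.6087 bits. No, they are not equal.

D_KL(P||Q) = Σ P(x) log₂(P(x)/Q(x))

Computing term by term:
  P(1)·log₂(P(1)/Q(1)) = (1/3)·log₂((1/3)/(7/9)) = -0.40746
  P(2)·log₂(P(2)/Q(2)) = (1/3)·log₂((1/3)/(5/36)) = 0.42101
  P(3)·log₂(P(3)/Q(3)) = (1/3)·log₂((1/3)/(1/12)) = 0.66667

D_KL(P||Q) = -0.40746 + 0.42101 + 0.66667 = 0.68022 ≈ 0.6802 bits

D_KL(Q||P) = Σ Q(x) log₂(Q(x)/P(x))

Computing term by term:
  Q(1)·log₂(Q(1)/P(1)) = (7/9)·log₂((7/9)/(1/3)) = 0.95075
  Q(2)·log₂(Q(2)/P(2)) = (5/36)·log₂((5/36)/(1/3)) = -0.17542
  Q(3)·log₂(Q(3)/P(3)) = (1/12)·log₂((1/12)/(1/3)) = -0.16667

D_KL(Q||P) = 0.95075 - 0.17542 - 0.16667 = 0.60866 ≈ 0.6087 bits

These are NOT equal (difference: 0.0715 bits). KL divergence is asymmetric: D_KL(P||Q) ≠ D_KL(Q||P) in general.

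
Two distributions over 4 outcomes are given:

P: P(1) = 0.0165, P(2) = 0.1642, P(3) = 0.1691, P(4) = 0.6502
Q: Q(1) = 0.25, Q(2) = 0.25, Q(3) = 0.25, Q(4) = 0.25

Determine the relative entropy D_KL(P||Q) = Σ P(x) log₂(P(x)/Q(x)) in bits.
0.6369 bits

D_KL(P||Q) = Σ P(x) log₂(P(x)/Q(x))

Computing term by term:
  P(1)·log₂(P(1)/Q(1)) = 0.0165·log₂(0.0165/0.25) = -0.06470
  P(2)·log₂(P(2)/Q(2)) = 0.1642·log₂(0.1642/0.25) = -0.09958
  P(3)·log₂(P(3)/Q(3)) = 0.1691·log₂(0.1691/0.25) = -0.09538
  P(4)·log₂(P(4)/Q(4)) = 0.6502·log₂(0.6502/0.25) = 0.89660

D_KL(P||Q) = -0.06470 - 0.09958 - 0.09538 + 0.89660 = 0.63694 ≈ 0.6369 bits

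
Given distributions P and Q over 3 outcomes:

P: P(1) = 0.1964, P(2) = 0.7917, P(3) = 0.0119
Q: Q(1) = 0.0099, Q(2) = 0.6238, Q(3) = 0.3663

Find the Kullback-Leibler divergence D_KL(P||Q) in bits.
1.0599 bits

D_KL(P||Q) = Σ P(x) log₂(P(x)/Q(x))

Computing term by term:
  P(1)·log₂(P(1)/Q(1)) = 0.1964·log₂(0.1964/0.0099) = 0.84653
  P(2)·log₂(P(2)/Q(2)) = 0.7917·log₂(0.7917/0.6238) = 0.27224
  P(3)·log₂(P(3)/Q(3)) = 0.0119·log₂(0.0119/0.3663) = -0.05883

D_KL(P||Q) = 0.84653 + 0.27224 - 0.05883 = 1.05994 ≈ 1.0599 bits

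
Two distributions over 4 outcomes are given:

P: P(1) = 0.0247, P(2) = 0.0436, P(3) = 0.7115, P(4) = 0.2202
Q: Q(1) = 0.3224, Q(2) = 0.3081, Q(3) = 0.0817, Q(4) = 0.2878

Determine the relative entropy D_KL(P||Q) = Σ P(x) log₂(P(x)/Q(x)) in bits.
1.9220 bits

D_KL(P||Q) = Σ P(x) log₂(P(x)/Q(x))

Computing term by term:
  P(1)·log₂(P(1)/Q(1)) = 0.0247·log₂(0.0247/0.3224) = -0.09154
  P(2)·log₂(P(2)/Q(2)) = 0.0436·log₂(0.0436/0.3081) = -0.12300
  P(3)·log₂(P(3)/Q(3)) = 0.7115·log₂(0.7115/0.0817) = 2.22163
  P(4)·log₂(P(4)/Q(4)) = 0.2202·log₂(0.2202/0.2878) = -0.08505

D_KL(P||Q) = -0.09154 - 0.12300 + 2.22163 - 0.08505 = 1.92204 ≈ 1.9220 bits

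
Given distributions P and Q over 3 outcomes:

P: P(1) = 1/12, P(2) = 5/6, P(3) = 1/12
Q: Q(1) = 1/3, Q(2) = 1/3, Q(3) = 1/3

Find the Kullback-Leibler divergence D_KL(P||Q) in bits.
0.7683 bits

D_KL(P||Q) = Σ P(x) log₂(P(x)/Q(x))

Computing term by term:
  P(1)·log₂(P(1)/Q(1)) = (1/12)·log₂((1/12)/(1/3)) = -0.16667
  P(2)·log₂(P(2)/Q(2)) = (5/6)·log₂((5/6)/(1/3)) = 1.10161
  P(3)·log₂(P(3)/Q(3)) = (1/12)·log₂((1/12)/(1/3)) = -0.16667

D_KL(P||Q) = -0.16667 + 1.10161 - 0.16667 = 0.76827 ≈ 0.7683 bits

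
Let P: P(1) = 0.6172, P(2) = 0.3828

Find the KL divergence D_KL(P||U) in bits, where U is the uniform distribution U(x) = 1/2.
0.0400 bits

U(i) = 1/2 for all i

D_KL(P||U) = Σ P(x) log₂(P(x) / (1/2))
           = Σ P(x) log₂(P(x)) + log₂(2)
           = log₂(2) - H(P)

H(P) = -Σ P(x) log₂(P(x)):
  -P(1)·log₂(P(1)) = -(0.6172)·log₂(0.6172) = 0.42969
  -P(2)·log₂(P(2)) = -(0.3828)·log₂(0.3828) = 0.53031
H(P) = 0.42969 + 0.53031 = 0.96000 bits

log₂(2) = 1.00000 bits

D_KL(P||U) = 1.00000 - 0.96000 = 0.04000 ≈ 0.0400 bits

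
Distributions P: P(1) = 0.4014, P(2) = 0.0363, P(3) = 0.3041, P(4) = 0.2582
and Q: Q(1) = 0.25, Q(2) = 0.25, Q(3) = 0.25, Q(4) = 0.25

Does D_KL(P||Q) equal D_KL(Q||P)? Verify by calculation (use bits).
D_KL(P||Q) = 0.2711 bits, D_KL(Q||P) = 0.4429 bits. No — D_KL(P||Q) ≠ D_KL(Q||P) for this pair.

D_KL(P||Q) = Σ P(x) log₂(P(x)/Q(x))

Computing term by term:
  P(1)·log₂(P(1)/Q(1)) = 0.4014·log₂(0.4014/0.25) = 0.27420
  P(2)·log₂(P(2)/Q(2)) = 0.0363·log₂(0.0363/0.25) = -0.10106
  P(3)·log₂(P(3)/Q(3)) = 0.3041·log₂(0.3041/0.25) = 0.08594
  P(4)·log₂(P(4)/Q(4)) = 0.2582·log₂(0.2582/0.25) = 0.01202

D_KL(P||Q) = 0.27420 - 0.10106 + 0.08594 + 0.01202 = 0.27110 ≈ 0.2711 bits

D_KL(Q||P) = Σ Q(x) log₂(Q(x)/P(x))

Computing term by term:
  Q(1)·log₂(Q(1)/P(1)) = 0.25·log₂(0.25/0.4014) = -0.17078
  Q(2)·log₂(Q(2)/P(2)) = 0.25·log₂(0.25/0.0363) = 0.69597
  Q(3)·log₂(Q(3)/P(3)) = 0.25·log₂(0.25/0.3041) = -0.07065
  Q(4)·log₂(Q(4)/P(4)) = 0.25·log₂(0.25/0.2582) = -0.01164

D_KL(Q||P) = -0.17078 + 0.69597 - 0.07065 - 0.01164 = 0.44290 ≈ 0.4429 bits

These are NOT equal (difference: 0.1718 bits). KL divergence is asymmetric: D_KL(P||Q) ≠ D_KL(Q||P) in general.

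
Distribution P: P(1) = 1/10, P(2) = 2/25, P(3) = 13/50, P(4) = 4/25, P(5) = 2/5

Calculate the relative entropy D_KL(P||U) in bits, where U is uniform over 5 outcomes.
0.2412 bits

U(i) = 1/5 for all i

D_KL(P||U) = Σ P(x) log₂(P(x) / (1/5))
           = Σ P(x) log₂(P(x)) + log₂(5)
           = log₂(5) - H(P)

H(P) = -Σ P(x) log₂(P(x)):
  -P(1)·log₂(P(1)) = -(1/10)·log₂(1/10) = 0.33219
  -P(2)·log₂(P(2)) = -(2/25)·log₂(2/25) = 0.29151
  -P(3)·log₂(P(3)) = -(13/50)·log₂(13/50) = 0.50529
  -P(4)·log₂(P(4)) = -(4/25)·log₂(4/25) = 0.42302
  -P(5)·log₂(P(5)) = -(2/5)·log₂(2/5) = 0.52877
H(P) = 0.33219 + 0.29151 + 0.50529 + 0.42302 + 0.52877 = 2.08078 bits

log₂(5) = 2.32193 bits

D_KL(P||U) = 2.32193 - 2.08078 = 0.24115 ≈ 0.2412 bits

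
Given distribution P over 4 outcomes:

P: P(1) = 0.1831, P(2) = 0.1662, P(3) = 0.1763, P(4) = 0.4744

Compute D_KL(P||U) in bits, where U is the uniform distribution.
0.1694 bits

U(i) = 1/4 for all i

D_KL(P||U) = Σ P(x) log₂(P(x) / (1/4))
           = Σ P(x) log₂(P(x)) + log₂(4)
           = log₂(4) - H(P)

H(P) = -Σ P(x) log₂(P(x)):
  -P(1)·log₂(P(1)) = -(0.1831)·log₂(0.1831) = 0.44847
  -P(2)·log₂(P(2)) = -(0.1662)·log₂(0.1662) = 0.43029
  -P(3)·log₂(P(3)) = -(0.1763)·log₂(0.1763) = 0.44144
  -P(4)·log₂(P(4)) = -(0.4744)·log₂(0.4744) = 0.51037
H(P) = 0.44847 + 0.43029 + 0.44144 + 0.51037 = 1.83057 bits

log₂(4) = 2.00000 bits

D_KL(P||U) = 2.00000 - 1.83057 = 0.16943 ≈ 0.1694 bits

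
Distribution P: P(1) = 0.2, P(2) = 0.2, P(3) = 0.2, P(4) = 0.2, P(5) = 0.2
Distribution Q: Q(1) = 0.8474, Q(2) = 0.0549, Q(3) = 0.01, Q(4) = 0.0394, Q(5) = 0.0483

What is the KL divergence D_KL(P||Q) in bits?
1.6995 bits

D_KL(P||Q) = Σ P(x) log₂(P(x)/Q(x))

Computing term by term:
  P(1)·log₂(P(1)/Q(1)) = 0.2·log₂(0.2/0.8474) = -0.41661
  P(2)·log₂(P(2)/Q(2)) = 0.2·log₂(0.2/0.0549) = 0.37302
  P(3)·log₂(P(3)/Q(3)) = 0.2·log₂(0.2/0.01) = 0.86439
  P(4)·log₂(P(4)/Q(4)) = 0.2·log₂(0.2/0.0394) = 0.46875
  P(5)·log₂(P(5)/Q(5)) = 0.2·log₂(0.2/0.0483) = 0.40998

D_KL(P||Q) = -0.41661 + 0.37302 + 0.86439 + 0.46875 + 0.40998 = 1.69953 ≈ 1.6995 bits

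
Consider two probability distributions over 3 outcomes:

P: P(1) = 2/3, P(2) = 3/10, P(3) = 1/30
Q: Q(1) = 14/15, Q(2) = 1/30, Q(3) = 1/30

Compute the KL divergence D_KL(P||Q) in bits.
0.6274 bits

D_KL(P||Q) = Σ P(x) log₂(P(x)/Q(x))

Computing term by term:
  P(1)·log₂(P(1)/Q(1)) = (2/3)·log₂((2/3)/(14/15)) = -0.32362
  P(2)·log₂(P(2)/Q(2)) = (3/10)·log₂((3/10)/(1/30)) = 0.95098
  P(3)·log₂(P(3)/Q(3)) = (1/30)·log₂((1/30)/(1/30)) = 0.00000

D_KL(P||Q) = -0.32362 + 0.95098 + 0.00000 = 0.62736 ≈ 0.6274 bits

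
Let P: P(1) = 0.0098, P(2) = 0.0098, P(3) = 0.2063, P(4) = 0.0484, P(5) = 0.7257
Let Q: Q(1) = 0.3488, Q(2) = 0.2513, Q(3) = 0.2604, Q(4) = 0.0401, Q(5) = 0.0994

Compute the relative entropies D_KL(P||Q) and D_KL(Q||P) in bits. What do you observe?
D_KL(P||Q) = 1.9288 bits, D_KL(Q||P) = 2.7653 bits. The two directions give different values (D_KL(Q||P) exceeds D_KL(P||Q) by 0.8365 bits): KL divergence is asymmetric.

D_KL(P||Q) = Σ P(x) log₂(P(x)/Q(x))

Computing term by term:
  P(1)·log₂(P(1)/Q(1)) = 0.0098·log₂(0.0098/0.3488) = -0.05050
  P(2)·log₂(P(2)/Q(2)) = 0.0098·log₂(0.0098/0.2513) = -0.04587
  P(3)·log₂(P(3)/Q(3)) = 0.2063·log₂(0.2063/0.2604) = -0.06931
  P(4)·log₂(P(4)/Q(4)) = 0.0484·log₂(0.0484/0.0401) = 0.01314
  P(5)·log₂(P(5)/Q(5)) = 0.7257·log₂(0.7257/0.0994) = 2.08135

D_KL(P||Q) = -0.05050 - 0.04587 - 0.06931 + 0.01314 + 2.08135 = 1.92881 ≈ 1.9288 bits

D_KL(Q||P) = Σ Q(x) log₂(Q(x)/P(x))

Computing term by term:
  Q(1)·log₂(Q(1)/P(1)) = 0.3488·log₂(0.3488/0.0098) = 1.79753
  Q(2)·log₂(Q(2)/P(2)) = 0.2513·log₂(0.2513/0.0098) = 1.17621
  Q(3)·log₂(Q(3)/P(3)) = 0.2604·log₂(0.2604/0.2063) = 0.08749
  Q(4)·log₂(Q(4)/P(4)) = 0.0401·log₂(0.0401/0.0484) = -0.01088
  Q(5)·log₂(Q(5)/P(5)) = 0.0994·log₂(0.0994/0.7257) = -0.28508

D_KL(Q||P) = 1.79753 + 1.17621 + 0.08749 - 0.01088 - 0.28508 = 2.76527 ≈ 2.7653 bits

These are NOT equal (difference: 0.8365 bits). KL divergence is asymmetric: D_KL(P||Q) ≠ D_KL(Q||P) in general.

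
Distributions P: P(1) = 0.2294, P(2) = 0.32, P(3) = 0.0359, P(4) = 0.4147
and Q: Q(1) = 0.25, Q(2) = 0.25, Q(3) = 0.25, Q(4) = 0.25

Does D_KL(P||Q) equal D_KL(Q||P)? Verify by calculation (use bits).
D_KL(P||Q) = 0.2878 bits, D_KL(Q||P) = 0.4594 bits. No — D_KL(P||Q) ≠ D_KL(Q||P) for this pair.

D_KL(P||Q) = Σ P(x) log₂(P(x)/Q(x))

Computing term by term:
  P(1)·log₂(P(1)/Q(1)) = 0.2294·log₂(0.2294/0.25) = -0.02846
  P(2)·log₂(P(2)/Q(2)) = 0.32·log₂(0.32/0.25) = 0.11397
  P(3)·log₂(P(3)/Q(3)) = 0.0359·log₂(0.0359/0.25) = -0.10052
  P(4)·log₂(P(4)/Q(4)) = 0.4147·log₂(0.4147/0.25) = 0.30279

D_KL(P||Q) = -0.02846 + 0.11397 - 0.10052 + 0.30279 = 0.28778 ≈ 0.2878 bits

D_KL(Q||P) = Σ Q(x) log₂(Q(x)/P(x))

Computing term by term:
  Q(1)·log₂(Q(1)/P(1)) = 0.25·log₂(0.25/0.2294) = 0.03102
  Q(2)·log₂(Q(2)/P(2)) = 0.25·log₂(0.25/0.32) = -0.08904
  Q(3)·log₂(Q(3)/P(3)) = 0.25·log₂(0.25/0.0359) = 0.69997
  Q(4)·log₂(Q(4)/P(4)) = 0.25·log₂(0.25/0.4147) = -0.18253

D_KL(Q||P) = 0.03102 - 0.08904 + 0.69997 - 0.18253 = 0.45942 ≈ 0.4594 bits

These are NOT equal (difference: 0.1716 bits). KL divergence is asymmetric: D_KL(P||Q) ≠ D_KL(Q||P) in general.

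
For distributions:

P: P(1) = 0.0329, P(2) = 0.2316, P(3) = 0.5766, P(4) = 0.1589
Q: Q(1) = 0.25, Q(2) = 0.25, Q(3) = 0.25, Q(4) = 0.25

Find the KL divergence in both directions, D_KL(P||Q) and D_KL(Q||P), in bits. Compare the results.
D_KL(P||Q) = 0.4695 bits, D_KL(Q||P) = 0.6211 bits. D_KL(Q||P) is larger than D_KL(P||Q) by 0.1516 bits; the two directions differ.

D_KL(P||Q) = Σ P(x) log₂(P(x)/Q(x))

Computing term by term:
  P(1)·log₂(P(1)/Q(1)) = 0.0329·log₂(0.0329/0.25) = -0.09626
  P(2)·log₂(P(2)/Q(2)) = 0.2316·log₂(0.2316/0.25) = -0.02554
  P(3)·log₂(P(3)/Q(3)) = 0.5766·log₂(0.5766/0.25) = 0.69517
  P(4)·log₂(P(4)/Q(4)) = 0.1589·log₂(0.1589/0.25) = -0.10389

D_KL(P||Q) = -0.09626 - 0.02554 + 0.69517 - 0.10389 = 0.46948 ≈ 0.4695 bits

D_KL(Q||P) = Σ Q(x) log₂(Q(x)/P(x))

Computing term by term:
  Q(1)·log₂(Q(1)/P(1)) = 0.25·log₂(0.25/0.0329) = 0.73144
  Q(2)·log₂(Q(2)/P(2)) = 0.25·log₂(0.25/0.2316) = 0.02757
  Q(3)·log₂(Q(3)/P(3)) = 0.25·log₂(0.25/0.5766) = -0.30141
  Q(4)·log₂(Q(4)/P(4)) = 0.25·log₂(0.25/0.1589) = 0.16345

D_KL(Q||P) = 0.73144 + 0.02757 - 0.30141 + 0.16345 = 0.62105 ≈ 0.6211 bits

These are NOT equal (difference: 0.1516 bits). KL divergence is asymmetric: D_KL(P||Q) ≠ D_KL(Q||P) in general.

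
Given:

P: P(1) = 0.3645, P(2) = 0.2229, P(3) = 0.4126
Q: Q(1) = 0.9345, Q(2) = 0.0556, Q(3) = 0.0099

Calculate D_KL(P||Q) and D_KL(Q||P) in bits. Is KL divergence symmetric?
D_KL(P||Q) = 2.1717 bits, D_KL(Q||P) = 1.1047 bits. No, KL divergence is not symmetric.

D_KL(P||Q) = Σ P(x) log₂(P(x)/Q(x))

Computing term by term:
  P(1)·log₂(P(1)/Q(1)) = 0.3645·log₂(0.3645/0.9345) = -0.49509
  P(2)·log₂(P(2)/Q(2)) = 0.2229·log₂(0.2229/0.0556) = 0.44652
  P(3)·log₂(P(3)/Q(3)) = 0.4126·log₂(0.4126/0.0099) = 2.22027

D_KL(P||Q) = -0.49509 + 0.44652 + 2.22027 = 2.17170 ≈ 2.1717 bits

D_KL(Q||P) = Σ Q(x) log₂(Q(x)/P(x))

Computing term by term:
  Q(1)·log₂(Q(1)/P(1)) = 0.9345·log₂(0.9345/0.3645) = 1.26931
  Q(2)·log₂(Q(2)/P(2)) = 0.0556·log₂(0.0556/0.2229) = -0.11138
  Q(3)·log₂(Q(3)/P(3)) = 0.0099·log₂(0.0099/0.4126) = -0.05327

D_KL(Q||P) = 1.26931 - 0.11138 - 0.05327 = 1.10466 ≈ 1.1047 bits

These are NOT equal (difference: 1.0670 bits). KL divergence is asymmetric: D_KL(P||Q) ≠ D_KL(Q||P) in general.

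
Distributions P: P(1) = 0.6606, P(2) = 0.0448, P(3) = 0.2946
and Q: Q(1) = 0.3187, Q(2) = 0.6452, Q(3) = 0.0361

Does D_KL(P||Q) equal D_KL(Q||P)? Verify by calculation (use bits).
D_KL(P||Q) = 1.4145 bits, D_KL(Q||P) = 2.0384 bits. No — D_KL(P||Q) ≠ D_KL(Q||P) for this pair.

D_KL(P||Q) = Σ P(x) log₂(P(x)/Q(x))

Computing term by term:
  P(1)·log₂(P(1)/Q(1)) = 0.6606·log₂(0.6606/0.3187) = 0.69467
  P(2)·log₂(P(2)/Q(2)) = 0.0448·log₂(0.0448/0.6452) = -0.17240
  P(3)·log₂(P(3)/Q(3)) = 0.2946·log₂(0.2946/0.0361) = 0.89225

D_KL(P||Q) = 0.69467 - 0.17240 + 0.89225 = 1.41452 ≈ 1.4145 bits

D_KL(Q||P) = Σ Q(x) log₂(Q(x)/P(x))

Computing term by term:
  Q(1)·log₂(Q(1)/P(1)) = 0.3187·log₂(0.3187/0.6606) = -0.33514
  Q(2)·log₂(Q(2)/P(2)) = 0.6452·log₂(0.6452/0.0448) = 2.48284
  Q(3)·log₂(Q(3)/P(3)) = 0.0361·log₂(0.0361/0.2946) = -0.10934

D_KL(Q||P) = -0.33514 + 2.48284 - 0.10934 = 2.03836 ≈ 2.0384 bits

These are NOT equal (difference: 0.6239 bits). KL divergence is asymmetric: D_KL(P||Q) ≠ D_KL(Q||P) in general.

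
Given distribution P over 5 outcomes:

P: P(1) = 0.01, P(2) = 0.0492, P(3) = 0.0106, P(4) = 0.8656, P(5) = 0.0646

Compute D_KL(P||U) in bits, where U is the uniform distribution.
1.5366 bits

U(i) = 1/5 for all i

D_KL(P||U) = Σ P(x) log₂(P(x) / (1/5))
           = Σ P(x) log₂(P(x)) + log₂(5)
           = log₂(5) - H(P)

H(P) = -Σ P(x) log₂(P(x)):
  -P(1)·log₂(P(1)) = -(0.01)·log₂(0.01) = 0.06644
  -P(2)·log₂(P(2)) = -(0.0492)·log₂(0.0492) = 0.21378
  -P(3)·log₂(P(3)) = -(0.0106)·log₂(0.0106) = 0.06953
  -P(4)·log₂(P(4)) = -(0.8656)·log₂(0.8656) = 0.18024
  -P(5)·log₂(P(5)) = -(0.0646)·log₂(0.0646) = 0.25532
H(P) = 0.06644 + 0.21378 + 0.06953 + 0.18024 + 0.25532 = 0.78531 bits

log₂(5) = 2.32193 bits

D_KL(P||U) = 2.32193 - 0.78531 = 1.53662 ≈ 1.5366 bits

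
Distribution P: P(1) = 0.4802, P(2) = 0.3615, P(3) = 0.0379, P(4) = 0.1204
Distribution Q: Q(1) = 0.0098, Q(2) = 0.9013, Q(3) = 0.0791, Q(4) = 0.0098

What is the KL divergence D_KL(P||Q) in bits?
2.6152 bits

D_KL(P||Q) = Σ P(x) log₂(P(x)/Q(x))

Computing term by term:
  P(1)·log₂(P(1)/Q(1)) = 0.4802·log₂(0.4802/0.0098) = 2.69618
  P(2)·log₂(P(2)/Q(2)) = 0.3615·log₂(0.3615/0.9013) = -0.47646
  P(3)·log₂(P(3)/Q(3)) = 0.0379·log₂(0.0379/0.0791) = -0.04023
  P(4)·log₂(P(4)/Q(4)) = 0.1204·log₂(0.1204/0.0098) = 0.43572

D_KL(P||Q) = 2.69618 - 0.47646 - 0.04023 + 0.43572 = 2.61521 ≈ 2.6152 bits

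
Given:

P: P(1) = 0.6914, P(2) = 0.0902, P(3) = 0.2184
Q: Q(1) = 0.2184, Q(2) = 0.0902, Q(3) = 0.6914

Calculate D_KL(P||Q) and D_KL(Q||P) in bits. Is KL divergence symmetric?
D_KL(P||Q) = 0.7864 bits, D_KL(Q||P) = 0.7864 bits. The two values coincide for this particular pair, but no — KL divergence is not symmetric in general.

D_KL(P||Q) = Σ P(x) log₂(P(x)/Q(x))

Computing term by term:
  P(1)·log₂(P(1)/Q(1)) = 0.6914·log₂(0.6914/0.2184) = 1.14949
  P(2)·log₂(P(2)/Q(2)) = 0.0902·log₂(0.0902/0.0902) = 0.00000
  P(3)·log₂(P(3)/Q(3)) = 0.2184·log₂(0.2184/0.6914) = -0.36310

D_KL(P||Q) = 1.14949 + 0.00000 - 0.36310 = 0.78639 ≈ 0.7864 bits

D_KL(Q||P) = Σ Q(x) log₂(Q(x)/P(x))

Computing term by term:
  Q(1)·log₂(Q(1)/P(1)) = 0.2184·log₂(0.2184/0.6914) = -0.36310
  Q(2)·log₂(Q(2)/P(2)) = 0.0902·log₂(0.0902/0.0902) = 0.00000
  Q(3)·log₂(Q(3)/P(3)) = 0.6914·log₂(0.6914/0.2184) = 1.14949

D_KL(Q||P) = -0.36310 + 0.00000 + 1.14949 = 0.78639 ≈ 0.7864 bits

These ARE equal here. Q is P with outcomes relabeled (Q(1) = P(3), Q(3) = P(1)) by a relabeling that is its own inverse, so the two sums contain exactly the same terms in a different order. This is a special case — KL divergence is not symmetric in general: D_KL(P||Q) ≠ D_KL(Q||P) for most P, Q.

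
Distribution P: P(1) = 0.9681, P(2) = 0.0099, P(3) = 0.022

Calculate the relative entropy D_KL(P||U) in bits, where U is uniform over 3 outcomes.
1.3526 bits

U(i) = 1/3 for all i

D_KL(P||U) = Σ P(x) log₂(P(x) / (1/3))
           = Σ P(x) log₂(P(x)) + log₂(3)
           = log₂(3) - H(P)

H(P) = -Σ P(x) log₂(P(x)):
  -P(1)·log₂(P(1)) = -(0.9681)·log₂(0.9681) = 0.04528
  -P(2)·log₂(P(2)) = -(0.0099)·log₂(0.0099) = 0.06592
  -P(3)·log₂(P(3)) = -(0.022)·log₂(0.022) = 0.12114
H(P) = 0.04528 + 0.06592 + 0.12114 = 0.23234 bits

log₂(3) = 1.58496 bits

D_KL(P||U) = 1.58496 - 0.23234 = 1.35262 ≈ 1.3526 bits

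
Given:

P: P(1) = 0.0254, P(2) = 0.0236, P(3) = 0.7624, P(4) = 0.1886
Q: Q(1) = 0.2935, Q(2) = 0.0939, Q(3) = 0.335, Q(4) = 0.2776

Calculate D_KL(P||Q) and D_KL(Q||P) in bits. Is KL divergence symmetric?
D_KL(P||Q) = 0.6626 bits, D_KL(Q||P) = 0.9806 bits. No, KL divergence is not symmetric.

D_KL(P||Q) = Σ P(x) log₂(P(x)/Q(x))

Computing term by term:
  P(1)·log₂(P(1)/Q(1)) = 0.0254·log₂(0.0254/0.2935) = -0.08967
  P(2)·log₂(P(2)/Q(2)) = 0.0236·log₂(0.0236/0.0939) = -0.04702
  P(3)·log₂(P(3)/Q(3)) = 0.7624·log₂(0.7624/0.335) = 0.90450
  P(4)·log₂(P(4)/Q(4)) = 0.1886·log₂(0.1886/0.2776) = -0.10518

D_KL(P||Q) = -0.08967 - 0.04702 + 0.90450 - 0.10518 = 0.66263 ≈ 0.6626 bits

D_KL(Q||P) = Σ Q(x) log₂(Q(x)/P(x))

Computing term by term:
  Q(1)·log₂(Q(1)/P(1)) = 0.2935·log₂(0.2935/0.0254) = 1.03619
  Q(2)·log₂(Q(2)/P(2)) = 0.0939·log₂(0.0939/0.0236) = 0.18708
  Q(3)·log₂(Q(3)/P(3)) = 0.335·log₂(0.335/0.7624) = -0.39744
  Q(4)·log₂(Q(4)/P(4)) = 0.2776·log₂(0.2776/0.1886) = 0.15481

D_KL(Q||P) = 1.03619 + 0.18708 - 0.39744 + 0.15481 = 0.98064 ≈ 0.9806 bits

These are NOT equal (difference: 0.3180 bits). KL divergence is asymmetric: D_KL(P||Q) ≠ D_KL(Q||P) in general.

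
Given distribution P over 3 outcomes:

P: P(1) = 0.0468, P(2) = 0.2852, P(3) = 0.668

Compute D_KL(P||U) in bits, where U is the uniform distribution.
0.4732 bits

U(i) = 1/3 for all i

D_KL(P||U) = Σ P(x) log₂(P(x) / (1/3))
           = Σ P(x) log₂(P(x)) + log₂(3)
           = log₂(3) - H(P)

H(P) = -Σ P(x) log₂(P(x)):
  -P(1)·log₂(P(1)) = -(0.0468)·log₂(0.0468) = 0.20673
  -P(2)·log₂(P(2)) = -(0.2852)·log₂(0.2852) = 0.51620
  -P(3)·log₂(P(3)) = -(0.668)·log₂(0.668) = 0.38883
H(P) = 0.20673 + 0.51620 + 0.38883 = 1.11176 bits

log₂(3) = 1.58496 bits

D_KL(P||U) = 1.58496 - 1.11176 = 0.47320 ≈ 0.4732 bits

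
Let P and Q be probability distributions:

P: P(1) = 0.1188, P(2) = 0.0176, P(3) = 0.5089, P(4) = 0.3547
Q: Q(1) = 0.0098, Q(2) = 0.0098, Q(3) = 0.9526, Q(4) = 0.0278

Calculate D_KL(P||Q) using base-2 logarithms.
1.2852 bits

D_KL(P||Q) = Σ P(x) log₂(P(x)/Q(x))

Computing term by term:
  P(1)·log₂(P(1)/Q(1)) = 0.1188·log₂(0.1188/0.0098) = 0.42763
  P(2)·log₂(P(2)/Q(2)) = 0.0176·log₂(0.0176/0.0098) = 0.01487
  P(3)·log₂(P(3)/Q(3)) = 0.5089·log₂(0.5089/0.9526) = -0.46029
  P(4)·log₂(P(4)/Q(4)) = 0.3547·log₂(0.3547/0.0278) = 1.30297

D_KL(P||Q) = 0.42763 + 0.01487 - 0.46029 + 1.30297 = 1.28518 ≈ 1.2852 bits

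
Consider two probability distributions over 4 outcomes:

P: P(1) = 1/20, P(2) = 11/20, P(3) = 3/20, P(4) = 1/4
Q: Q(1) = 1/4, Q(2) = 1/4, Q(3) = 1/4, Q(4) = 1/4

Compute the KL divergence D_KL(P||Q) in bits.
0.3990 bits

D_KL(P||Q) = Σ P(x) log₂(P(x)/Q(x))

Computing term by term:
  P(1)·log₂(P(1)/Q(1)) = (1/20)·log₂((1/20)/(1/4)) = -0.11610
  P(2)·log₂(P(2)/Q(2)) = (11/20)·log₂((11/20)/(1/4)) = 0.62563
  P(3)·log₂(P(3)/Q(3)) = (3/20)·log₂((3/20)/(1/4)) = -0.11054
  P(4)·log₂(P(4)/Q(4)) = (1/4)·log₂((1/4)/(1/4)) = 0.00000

D_KL(P||Q) = -0.11610 + 0.62563 - 0.11054 + 0.00000 = 0.39899 ≈ 0.3990 bits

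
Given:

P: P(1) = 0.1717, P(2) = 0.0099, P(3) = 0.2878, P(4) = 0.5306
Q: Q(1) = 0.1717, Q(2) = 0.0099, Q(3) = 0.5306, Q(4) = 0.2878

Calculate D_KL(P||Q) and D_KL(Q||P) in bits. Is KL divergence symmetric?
D_KL(P||Q) = 0.2143 bits, D_KL(Q||P) = 0.2143 bits. The two values coincide for this particular pair, but no — KL divergence is not symmetric in general.

D_KL(P||Q) = Σ P(x) log₂(P(x)/Q(x))

Computing term by term:
  P(1)·log₂(P(1)/Q(1)) = 0.1717·log₂(0.1717/0.1717) = 0.00000
  P(2)·log₂(P(2)/Q(2)) = 0.0099·log₂(0.0099/0.0099) = 0.00000
  P(3)·log₂(P(3)/Q(3)) = 0.2878·log₂(0.2878/0.5306) = -0.25400
  P(4)·log₂(P(4)/Q(4)) = 0.5306·log₂(0.5306/0.2878) = 0.46829

D_KL(P||Q) = 0.00000 + 0.00000 - 0.25400 + 0.46829 = 0.21429 ≈ 0.2143 bits

D_KL(Q||P) = Σ Q(x) log₂(Q(x)/P(x))

Computing term by term:
  Q(1)·log₂(Q(1)/P(1)) = 0.1717·log₂(0.1717/0.1717) = 0.00000
  Q(2)·log₂(Q(2)/P(2)) = 0.0099·log₂(0.0099/0.0099) = 0.00000
  Q(3)·log₂(Q(3)/P(3)) = 0.5306·log₂(0.5306/0.2878) = 0.46829
  Q(4)·log₂(Q(4)/P(4)) = 0.2878·log₂(0.2878/0.5306) = -0.25400

D_KL(Q||P) = 0.00000 + 0.00000 + 0.46829 - 0.25400 = 0.21429 ≈ 0.2143 bits

These ARE equal here. Q is P with outcomes relabeled (Q(3) = P(4), Q(4) = P(3)) by a relabeling that is its own inverse, so the two sums contain exactly the same terms in a different order. This is a special case — KL divergence is not symmetric in general: D_KL(P||Q) ≠ D_KL(Q||P) for most P, Q.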